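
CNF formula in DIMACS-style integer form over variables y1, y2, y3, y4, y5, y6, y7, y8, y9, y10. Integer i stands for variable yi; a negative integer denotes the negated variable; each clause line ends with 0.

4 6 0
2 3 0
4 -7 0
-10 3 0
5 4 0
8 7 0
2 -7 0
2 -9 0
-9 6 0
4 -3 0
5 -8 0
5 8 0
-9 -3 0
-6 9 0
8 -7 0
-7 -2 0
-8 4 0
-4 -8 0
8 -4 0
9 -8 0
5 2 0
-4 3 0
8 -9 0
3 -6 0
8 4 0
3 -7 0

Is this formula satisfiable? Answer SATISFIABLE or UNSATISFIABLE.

y8 = True:
  propagation gives y5=True, y4=True; an empty clause results — contradiction.
y8 = False:
  propagation gives y7=True; an empty clause results — contradiction.
Every branch closes, so no satisfying assignment exists.

UNSATISFIABLE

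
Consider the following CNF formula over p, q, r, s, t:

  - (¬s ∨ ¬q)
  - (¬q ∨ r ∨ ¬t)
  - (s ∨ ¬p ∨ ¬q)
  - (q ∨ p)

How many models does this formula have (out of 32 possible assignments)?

Case analysis on q and p:
  q=T, p=T: a clause becomes empty — 0.
  q=T, p=F: remaining (r,s,t) ∈ {(F,F,F); (T,F,F); (T,F,T)} — 3.
  q=F, p=T: r, s, t free → 2^3 = 8.
  q=F, p=F: a clause becomes empty — 0.
Total: 0 + 3 + 8 + 0 = 11.

11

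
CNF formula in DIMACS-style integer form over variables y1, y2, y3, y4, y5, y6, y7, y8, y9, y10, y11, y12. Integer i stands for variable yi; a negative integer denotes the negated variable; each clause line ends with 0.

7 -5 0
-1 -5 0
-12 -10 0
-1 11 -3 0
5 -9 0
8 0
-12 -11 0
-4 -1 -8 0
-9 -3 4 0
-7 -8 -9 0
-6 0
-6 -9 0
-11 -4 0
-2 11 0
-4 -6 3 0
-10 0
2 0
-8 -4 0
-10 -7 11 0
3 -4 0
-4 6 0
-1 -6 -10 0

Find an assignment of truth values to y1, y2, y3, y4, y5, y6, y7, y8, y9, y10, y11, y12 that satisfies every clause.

Unit propagation: (y8) forces y8 = True.
The clause (!y6) is unit: y6 must be False.
The clause (!y10) is unit: y10 must be False.
Unit propagation: (y2) forces y2 = True.
The clause (y11) is unit: y11 must be True.
(!y12) is a unit clause, so y12 = False.
Unit propagation: (!y4) forces y4 = False.
y1 occurs only negated in the remaining clauses — set y1 = False.
y9 occurs only negated in the remaining clauses — set y9 = False.
Try y5 = False.
y3, y7 are now unconstrained; take y3 = True, y7 = False.
Every clause has at least one true literal under this assignment.

y1=F  y2=T  y3=T  y4=F  y5=F  y6=F  y7=F  y8=T  y9=F  y10=F  y11=T  y12=F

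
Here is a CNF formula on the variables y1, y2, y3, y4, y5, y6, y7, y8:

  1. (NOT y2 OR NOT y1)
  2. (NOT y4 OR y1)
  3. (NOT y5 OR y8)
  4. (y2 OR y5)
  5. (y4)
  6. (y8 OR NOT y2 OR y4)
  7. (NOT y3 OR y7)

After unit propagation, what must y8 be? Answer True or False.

(y4) is a unit clause: y4 = True.
(NOT y4 OR y1): since y4 = True, the clause reduces to (y1). y1 = True.
From (NOT y1 OR NOT y2) and y1 = True: y2 = False.
From (y5 OR y2) and y2 = False: y5 = True.
From (y8 OR NOT y5) and y5 = True: y8 = True.

True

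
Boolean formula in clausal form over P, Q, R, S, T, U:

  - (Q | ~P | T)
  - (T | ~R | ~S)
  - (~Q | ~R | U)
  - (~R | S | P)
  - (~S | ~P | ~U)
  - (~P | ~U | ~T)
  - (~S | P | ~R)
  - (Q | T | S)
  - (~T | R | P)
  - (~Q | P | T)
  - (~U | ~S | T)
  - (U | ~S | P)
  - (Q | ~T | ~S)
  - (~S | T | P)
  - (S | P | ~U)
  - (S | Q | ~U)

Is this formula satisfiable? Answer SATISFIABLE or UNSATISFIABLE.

SATISFIABLE

Set P = True and propagate.
For the remaining variables, Q = False, R = False, S = False, T = True, U = False works.
So P=1, Q=0, R=0, S=0, T=1, U=0 is a satisfying assignment.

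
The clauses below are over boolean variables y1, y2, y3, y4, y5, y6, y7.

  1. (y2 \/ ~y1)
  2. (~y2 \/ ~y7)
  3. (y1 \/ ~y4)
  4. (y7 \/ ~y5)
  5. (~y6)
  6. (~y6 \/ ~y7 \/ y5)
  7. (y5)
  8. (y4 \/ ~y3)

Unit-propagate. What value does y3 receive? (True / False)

False

(~y6) is a unit clause: y6 = False.
(y5) stands alone — y5 = True.
(~y5 \/ y7): since y5 = True, the clause reduces to (y7). y7 = True.
(~y2 \/ ~y7): since y7 = True, the clause reduces to (~y2). y2 = False.
(~y1 \/ y2): since y2 = False, the clause reduces to (~y1). y1 = False.
(~y4 \/ y1) with y1 = False leaves only ~y4, so y4 = False.
(y4 \/ ~y3) with y4 = False leaves only ~y3, so y3 = False.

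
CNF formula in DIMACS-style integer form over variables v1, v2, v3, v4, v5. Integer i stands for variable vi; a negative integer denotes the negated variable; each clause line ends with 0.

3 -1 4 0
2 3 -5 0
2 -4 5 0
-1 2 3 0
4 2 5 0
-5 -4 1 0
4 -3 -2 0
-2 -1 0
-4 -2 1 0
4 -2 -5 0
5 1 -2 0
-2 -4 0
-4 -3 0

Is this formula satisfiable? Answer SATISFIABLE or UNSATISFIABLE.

Try v1 = True.
  then v2 is forced to False.
  then v3 is forced to True.
  then v4 is forced to False.
  then v5 is forced to True.
So v1=1, v2=0, v3=1, v4=0, v5=1 is a satisfying assignment.

SATISFIABLE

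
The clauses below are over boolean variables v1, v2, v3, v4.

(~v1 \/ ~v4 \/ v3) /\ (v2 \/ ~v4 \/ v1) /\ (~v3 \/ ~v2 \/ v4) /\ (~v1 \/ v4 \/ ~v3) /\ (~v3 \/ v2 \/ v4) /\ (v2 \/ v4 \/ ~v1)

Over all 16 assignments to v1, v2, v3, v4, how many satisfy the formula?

The models are:
  v1=0 v2=0 v3=0 v4=0
  v1=0 v2=1 v3=0 v4=0
  v1=0 v2=1 v3=0 v4=1
  v1=0 v2=1 v3=1 v4=1
  v1=1 v2=0 v3=1 v4=1
  v1=1 v2=1 v3=0 v4=0
  v1=1 v2=1 v3=1 v4=1
That's 7 in total.

7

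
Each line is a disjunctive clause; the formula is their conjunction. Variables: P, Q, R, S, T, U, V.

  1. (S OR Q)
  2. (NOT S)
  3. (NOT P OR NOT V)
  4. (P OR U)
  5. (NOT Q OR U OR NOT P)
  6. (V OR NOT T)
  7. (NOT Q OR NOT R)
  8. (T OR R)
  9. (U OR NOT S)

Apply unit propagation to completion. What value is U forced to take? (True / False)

True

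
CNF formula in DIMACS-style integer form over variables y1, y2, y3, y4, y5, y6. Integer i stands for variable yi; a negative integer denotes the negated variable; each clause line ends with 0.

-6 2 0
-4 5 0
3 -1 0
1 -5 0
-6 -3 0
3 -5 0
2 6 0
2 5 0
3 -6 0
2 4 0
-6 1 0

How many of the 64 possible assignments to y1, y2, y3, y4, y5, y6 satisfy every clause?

5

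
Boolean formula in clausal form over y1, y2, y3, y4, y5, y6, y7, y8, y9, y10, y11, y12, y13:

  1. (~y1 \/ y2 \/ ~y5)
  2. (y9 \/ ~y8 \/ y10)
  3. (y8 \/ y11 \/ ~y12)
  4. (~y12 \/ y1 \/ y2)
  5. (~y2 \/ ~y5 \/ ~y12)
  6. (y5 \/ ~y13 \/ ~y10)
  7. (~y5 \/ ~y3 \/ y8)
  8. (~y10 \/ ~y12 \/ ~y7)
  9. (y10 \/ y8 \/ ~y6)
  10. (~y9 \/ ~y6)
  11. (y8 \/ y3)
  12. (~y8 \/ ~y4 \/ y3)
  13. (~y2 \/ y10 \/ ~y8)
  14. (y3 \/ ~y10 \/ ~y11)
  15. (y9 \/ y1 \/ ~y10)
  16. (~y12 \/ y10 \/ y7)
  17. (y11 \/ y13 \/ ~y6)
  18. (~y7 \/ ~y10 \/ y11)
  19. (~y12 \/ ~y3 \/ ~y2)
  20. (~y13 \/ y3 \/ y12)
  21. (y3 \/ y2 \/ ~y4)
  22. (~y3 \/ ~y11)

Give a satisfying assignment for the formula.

y4 occurs only negated in the remaining clauses — set y4 = False.
y6 occurs only negated in the remaining clauses — set y6 = False.
Set y1 = False and propagate.
Branch on y2: take y2 = False.
  then y12 is forced to False.
The remaining clauses are satisfied by y3 = True, y5 = True, y7 = False, y8 = True, y9 = True, y10 = True, y11 = False, y13 = False.
Every clause has at least one true literal under this assignment.

y1=False, y2=False, y3=True, y4=False, y5=True, y6=False, y7=False, y8=True, y9=True, y10=True, y11=False, y12=False, y13=False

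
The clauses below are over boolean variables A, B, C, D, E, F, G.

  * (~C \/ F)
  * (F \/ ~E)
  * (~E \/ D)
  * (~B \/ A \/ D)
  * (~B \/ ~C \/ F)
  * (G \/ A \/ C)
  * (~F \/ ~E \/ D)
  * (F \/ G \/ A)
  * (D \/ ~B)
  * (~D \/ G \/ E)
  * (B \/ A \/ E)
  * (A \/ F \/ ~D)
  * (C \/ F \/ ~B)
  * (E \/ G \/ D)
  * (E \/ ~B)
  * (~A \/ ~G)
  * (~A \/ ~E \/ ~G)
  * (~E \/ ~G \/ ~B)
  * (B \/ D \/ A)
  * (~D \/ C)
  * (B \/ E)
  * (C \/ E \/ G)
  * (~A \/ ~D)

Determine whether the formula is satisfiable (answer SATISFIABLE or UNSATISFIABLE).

Try A = False.
Try B = True.
  then D is forced to True.
  then F is forced to True.
  then E is forced to True.
  then G is forced to False.
  then C is forced to True.
So A = False, B = True, C = True, D = True, E = True, F = True, G = False is a satisfying assignment.

SATISFIABLE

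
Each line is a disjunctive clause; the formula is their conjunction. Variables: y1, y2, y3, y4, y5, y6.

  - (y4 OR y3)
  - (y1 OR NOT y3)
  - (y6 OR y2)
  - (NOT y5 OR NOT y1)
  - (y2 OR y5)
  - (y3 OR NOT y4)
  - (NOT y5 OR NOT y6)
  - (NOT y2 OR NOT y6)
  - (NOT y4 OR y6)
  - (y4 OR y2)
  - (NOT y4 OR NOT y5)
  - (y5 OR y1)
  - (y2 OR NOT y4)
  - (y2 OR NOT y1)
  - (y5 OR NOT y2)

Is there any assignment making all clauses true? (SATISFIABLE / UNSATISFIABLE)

UNSATISFIABLE

y2 = True:
  propagation gives y6=False, y4=False, y3=True, y1=True; an empty clause results — contradiction.
y2 = False:
  propagation gives y6=True, y5=True; an empty clause results — contradiction.
Every branch closes, so no satisfying assignment exists.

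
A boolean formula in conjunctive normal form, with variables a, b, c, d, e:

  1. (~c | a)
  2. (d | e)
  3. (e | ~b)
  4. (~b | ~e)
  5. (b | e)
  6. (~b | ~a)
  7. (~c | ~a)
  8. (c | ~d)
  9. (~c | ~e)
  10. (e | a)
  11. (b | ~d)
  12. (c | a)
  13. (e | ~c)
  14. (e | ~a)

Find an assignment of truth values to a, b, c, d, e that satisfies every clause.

a=1, b=0, c=0, d=0, e=1

Try a = True.
  then b is forced to False.
  then e is forced to True.
  then c is forced to False.
  then d is forced to False.
Check each clause:
  1. (a | ~c) — a is true.
  2. (e | d) — e is true.
  3. (e | ~b) — e is true.
  4. (~e | ~b) — ~b is true.
  5. (b | e) — e is true.
  6. (~b | ~a) — ~b is true.
  7. (~a | ~c) — ~c is true.
  8. (~d | c) — ~d is true.
  9. (~c | ~e) — ~c is true.
  10. (e | a) — a is true.
  11. (~d | b) — ~d is true.
  12. (c | a) — a is true.
  13. (e | ~c) — ~c is true.
  14. (e | ~a) — e is true.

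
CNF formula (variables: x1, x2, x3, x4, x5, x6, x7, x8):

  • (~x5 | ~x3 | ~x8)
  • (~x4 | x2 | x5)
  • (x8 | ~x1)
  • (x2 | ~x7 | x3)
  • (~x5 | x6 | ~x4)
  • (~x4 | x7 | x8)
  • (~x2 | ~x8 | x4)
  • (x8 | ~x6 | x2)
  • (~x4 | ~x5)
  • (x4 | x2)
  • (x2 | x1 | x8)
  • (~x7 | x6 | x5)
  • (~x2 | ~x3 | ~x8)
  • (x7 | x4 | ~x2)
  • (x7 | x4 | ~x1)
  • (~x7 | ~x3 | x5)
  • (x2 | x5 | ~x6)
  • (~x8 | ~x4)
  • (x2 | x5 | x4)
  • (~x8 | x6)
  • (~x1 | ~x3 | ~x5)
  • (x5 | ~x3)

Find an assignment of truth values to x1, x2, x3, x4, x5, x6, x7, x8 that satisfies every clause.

x1 = F, x2 = T, x3 = F, x4 = T, x5 = F, x6 = T, x7 = T, x8 = F

Check each clause:
  1. (~x3 | ~x8 | ~x5) — ~x8 is true.
  2. (x5 | ~x4 | x2) — x2 is true.
  3. (~x1 | x8) — ~x1 is true.
  4. (x3 | ~x7 | x2) — x2 is true.
  5. (~x5 | ~x4 | x6) — ~x5 is true.
  6. (x8 | ~x4 | x7) — x7 is true.
  7. (x4 | ~x8 | ~x2) — ~x8 is true.
  8. (x2 | x8 | ~x6) — x2 is true.
  9. (~x5 | ~x4) — ~x5 is true.
  10. (x2 | x4) — x2 is true.
  11. (x8 | x1 | x2) — x2 is true.
  12. (x6 | x5 | ~x7) — x6 is true.
  13. (~x3 | ~x2 | ~x8) — ~x8 is true.
  14. (x7 | x4 | ~x2) — x4 is true.
  15. (x4 | ~x1 | x7) — x4 is true.
  16. (~x3 | x5 | ~x7) — ~x3 is true.
  17. (~x6 | x2 | x5) — x2 is true.
  18. (~x4 | ~x8) — ~x8 is true.
  19. (x4 | x5 | x2) — x2 is true.
  20. (x6 | ~x8) — ~x8 is true.
  21. (~x5 | ~x1 | ~x3) — ~x5 is true.
  22. (~x3 | x5) — ~x3 is true.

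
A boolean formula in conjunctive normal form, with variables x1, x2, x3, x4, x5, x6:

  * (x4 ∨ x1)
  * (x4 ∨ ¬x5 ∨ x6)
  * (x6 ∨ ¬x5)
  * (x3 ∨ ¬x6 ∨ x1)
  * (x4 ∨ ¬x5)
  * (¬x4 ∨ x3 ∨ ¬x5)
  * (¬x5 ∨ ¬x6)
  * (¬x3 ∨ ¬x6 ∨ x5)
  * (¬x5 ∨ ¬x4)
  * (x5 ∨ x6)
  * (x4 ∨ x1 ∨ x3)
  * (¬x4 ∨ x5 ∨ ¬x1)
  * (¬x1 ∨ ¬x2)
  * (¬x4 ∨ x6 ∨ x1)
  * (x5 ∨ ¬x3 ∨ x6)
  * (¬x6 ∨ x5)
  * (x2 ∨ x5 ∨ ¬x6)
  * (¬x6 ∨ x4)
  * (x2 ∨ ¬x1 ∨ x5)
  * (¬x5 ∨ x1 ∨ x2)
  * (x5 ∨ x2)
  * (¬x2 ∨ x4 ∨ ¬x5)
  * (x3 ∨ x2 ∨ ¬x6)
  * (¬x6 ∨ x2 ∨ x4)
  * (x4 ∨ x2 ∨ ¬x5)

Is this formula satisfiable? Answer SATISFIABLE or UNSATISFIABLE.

UNSATISFIABLE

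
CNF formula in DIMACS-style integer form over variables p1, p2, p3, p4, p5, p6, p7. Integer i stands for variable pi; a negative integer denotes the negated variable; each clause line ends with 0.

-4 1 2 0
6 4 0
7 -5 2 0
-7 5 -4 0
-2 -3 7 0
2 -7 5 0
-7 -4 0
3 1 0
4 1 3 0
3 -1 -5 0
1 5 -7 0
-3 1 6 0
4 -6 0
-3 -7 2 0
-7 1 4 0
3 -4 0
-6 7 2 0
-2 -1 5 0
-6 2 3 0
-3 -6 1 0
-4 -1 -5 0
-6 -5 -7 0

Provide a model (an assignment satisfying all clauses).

Try p1 = True.
Set p2 = False and propagate.
The remaining clauses are satisfied by p3 = True, p4 = True, p5 = False, p6 = False, p7 = False.
Every clause has at least one true literal under this assignment.

p1=T, p2=F, p3=T, p4=T, p5=F, p6=F, p7=F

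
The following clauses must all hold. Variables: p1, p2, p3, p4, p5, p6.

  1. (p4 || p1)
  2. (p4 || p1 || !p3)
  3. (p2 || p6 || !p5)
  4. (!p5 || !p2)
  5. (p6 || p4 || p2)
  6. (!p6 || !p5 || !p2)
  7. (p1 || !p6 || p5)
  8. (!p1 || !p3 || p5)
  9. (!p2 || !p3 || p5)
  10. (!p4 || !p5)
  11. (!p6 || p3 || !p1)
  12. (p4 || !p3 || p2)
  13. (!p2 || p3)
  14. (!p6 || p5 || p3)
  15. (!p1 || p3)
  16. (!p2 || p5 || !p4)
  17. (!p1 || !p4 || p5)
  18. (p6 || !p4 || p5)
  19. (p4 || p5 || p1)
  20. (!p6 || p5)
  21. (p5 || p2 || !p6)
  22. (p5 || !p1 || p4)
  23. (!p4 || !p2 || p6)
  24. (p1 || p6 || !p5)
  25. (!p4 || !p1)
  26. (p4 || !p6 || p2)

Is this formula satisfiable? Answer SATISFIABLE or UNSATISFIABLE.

UNSATISFIABLE

p5 = True:
  propagation gives p2=False, p6=True, p4=False; an empty clause results — contradiction.
p5 = False:
  propagation gives p6=False, p4=False, p1=True; an empty clause results — contradiction.
Every branch closes, so no satisfying assignment exists.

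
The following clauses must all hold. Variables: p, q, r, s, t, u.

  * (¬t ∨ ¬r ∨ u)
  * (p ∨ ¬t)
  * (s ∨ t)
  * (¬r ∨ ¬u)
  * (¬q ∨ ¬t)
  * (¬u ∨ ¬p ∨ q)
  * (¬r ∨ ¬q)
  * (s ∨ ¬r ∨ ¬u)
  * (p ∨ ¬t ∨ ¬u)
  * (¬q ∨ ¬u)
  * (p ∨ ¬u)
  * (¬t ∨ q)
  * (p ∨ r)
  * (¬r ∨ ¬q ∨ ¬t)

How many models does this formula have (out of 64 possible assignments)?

4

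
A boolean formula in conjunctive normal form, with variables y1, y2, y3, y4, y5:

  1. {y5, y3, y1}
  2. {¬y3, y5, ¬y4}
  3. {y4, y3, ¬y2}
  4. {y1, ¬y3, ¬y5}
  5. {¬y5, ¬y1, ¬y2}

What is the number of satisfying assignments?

14

Case analysis on y3 and y5:
  y3=T, y5=T: remaining (y1,y2,y4) ∈ {(T,F,F); (T,F,T)} — 2.
  y3=T, y5=F: remaining (y1,y2,y4) ∈ {(F,F,F); (F,T,F); (T,F,F); (T,T,F)} — 4.
  y3=F, y5=T: 5 of the 8 assignments to (y1,y2,y4) work.
  y3=F, y5=F: remaining (y1,y2,y4) ∈ {(T,F,F); (T,F,T); (T,T,T)} — 3.
Total: 2 + 4 + 5 + 3 = 14.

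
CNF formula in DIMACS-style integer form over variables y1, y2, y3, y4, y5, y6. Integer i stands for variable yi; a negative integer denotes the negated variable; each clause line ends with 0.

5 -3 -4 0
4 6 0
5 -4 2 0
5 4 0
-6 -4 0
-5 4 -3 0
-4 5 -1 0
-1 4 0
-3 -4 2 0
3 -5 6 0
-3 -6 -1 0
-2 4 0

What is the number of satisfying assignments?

4

Satisfying assignments:
  y1=0 y2=0 y3=0 y4=0 y5=1 y6=1
  y1=0 y2=1 y3=0 y4=1 y5=0 y6=0
  y1=0 y2=1 y3=1 y4=1 y5=1 y6=0
  y1=1 y2=1 y3=1 y4=1 y5=1 y6=0
Count: 4.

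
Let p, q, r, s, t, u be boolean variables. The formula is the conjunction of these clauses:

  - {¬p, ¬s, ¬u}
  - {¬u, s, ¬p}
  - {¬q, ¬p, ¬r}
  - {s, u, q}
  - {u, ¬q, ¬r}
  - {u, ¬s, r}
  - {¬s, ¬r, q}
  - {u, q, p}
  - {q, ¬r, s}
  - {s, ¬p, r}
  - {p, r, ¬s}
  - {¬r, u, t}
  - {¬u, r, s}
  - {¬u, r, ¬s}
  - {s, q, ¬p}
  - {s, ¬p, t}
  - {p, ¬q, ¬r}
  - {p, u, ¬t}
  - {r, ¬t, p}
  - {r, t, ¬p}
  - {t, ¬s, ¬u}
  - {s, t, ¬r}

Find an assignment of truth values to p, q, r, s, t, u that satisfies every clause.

p = False  q = True  r = False  s = False  t = False  u = False

Set p = False and propagate.
Branch on q: take q = True.
  then r is forced to False.
  then s is forced to False.
  then u is forced to False.
  then t is forced to False.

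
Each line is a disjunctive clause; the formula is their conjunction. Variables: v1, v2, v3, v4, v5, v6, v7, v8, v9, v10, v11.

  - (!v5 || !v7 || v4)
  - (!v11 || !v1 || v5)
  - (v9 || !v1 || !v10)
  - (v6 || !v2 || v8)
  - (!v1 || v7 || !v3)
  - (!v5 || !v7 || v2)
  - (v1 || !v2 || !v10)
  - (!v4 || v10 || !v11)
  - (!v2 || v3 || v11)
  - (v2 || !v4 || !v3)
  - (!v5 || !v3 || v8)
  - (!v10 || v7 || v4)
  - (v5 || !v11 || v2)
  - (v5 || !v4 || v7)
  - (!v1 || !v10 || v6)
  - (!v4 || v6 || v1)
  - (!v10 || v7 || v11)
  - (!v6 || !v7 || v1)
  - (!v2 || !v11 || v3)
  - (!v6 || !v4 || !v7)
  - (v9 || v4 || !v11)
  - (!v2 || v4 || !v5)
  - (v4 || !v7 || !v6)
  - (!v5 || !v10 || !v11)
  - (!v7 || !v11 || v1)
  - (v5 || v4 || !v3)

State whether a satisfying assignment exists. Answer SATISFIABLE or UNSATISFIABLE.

SATISFIABLE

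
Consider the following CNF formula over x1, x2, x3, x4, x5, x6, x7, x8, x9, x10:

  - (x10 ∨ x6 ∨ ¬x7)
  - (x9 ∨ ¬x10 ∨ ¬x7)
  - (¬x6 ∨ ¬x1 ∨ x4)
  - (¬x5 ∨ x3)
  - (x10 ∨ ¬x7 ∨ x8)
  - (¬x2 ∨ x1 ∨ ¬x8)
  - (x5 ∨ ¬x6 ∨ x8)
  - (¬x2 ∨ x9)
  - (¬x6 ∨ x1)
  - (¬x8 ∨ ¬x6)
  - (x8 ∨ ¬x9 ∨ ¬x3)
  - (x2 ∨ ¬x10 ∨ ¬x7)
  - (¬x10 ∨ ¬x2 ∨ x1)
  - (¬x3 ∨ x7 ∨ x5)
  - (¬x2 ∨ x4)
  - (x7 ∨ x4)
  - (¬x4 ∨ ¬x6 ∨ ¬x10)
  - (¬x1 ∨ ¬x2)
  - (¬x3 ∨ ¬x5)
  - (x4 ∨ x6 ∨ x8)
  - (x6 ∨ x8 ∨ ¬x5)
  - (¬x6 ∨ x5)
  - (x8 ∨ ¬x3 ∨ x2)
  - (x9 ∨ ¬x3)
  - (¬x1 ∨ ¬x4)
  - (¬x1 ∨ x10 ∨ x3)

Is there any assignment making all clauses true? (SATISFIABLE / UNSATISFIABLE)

SATISFIABLE

Try x1 = False.
  then x6 is forced to False.
Set x2 = False and propagate.
Set x3 = False and propagate.
  then x5 is forced to False.
The remaining clauses are satisfied by x4 = True, x7 = False, x8 = True, x9 = True, x10 = True.
Every clause has at least one true literal under this assignment.
So x1 = 0, x2 = 0, x3 = 0, x4 = 1, x5 = 0, x6 = 0, x7 = 0, x8 = 1, x9 = 1, x10 = 1 is a satisfying assignment.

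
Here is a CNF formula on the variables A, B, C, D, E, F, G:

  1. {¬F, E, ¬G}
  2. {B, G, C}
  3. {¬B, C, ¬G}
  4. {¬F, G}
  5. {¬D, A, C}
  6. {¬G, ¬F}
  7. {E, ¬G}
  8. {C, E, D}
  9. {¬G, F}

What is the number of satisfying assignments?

Split on G, then C.
  G=1, C=1: a clause becomes empty — 0.
  G=1, C=0: a clause becomes empty — 0.
  G=0, C=1: forces F=0; A, B, D, E free → 2^4 = 16.
  G=0, C=0: remaining (A,B,D,E,F) ∈ {(0,1,0,1,0); (1,1,0,1,0); (1,1,1,0,0); (1,1,1,1,0)} — 4.
Total: 0 + 0 + 16 + 4 = 20.

20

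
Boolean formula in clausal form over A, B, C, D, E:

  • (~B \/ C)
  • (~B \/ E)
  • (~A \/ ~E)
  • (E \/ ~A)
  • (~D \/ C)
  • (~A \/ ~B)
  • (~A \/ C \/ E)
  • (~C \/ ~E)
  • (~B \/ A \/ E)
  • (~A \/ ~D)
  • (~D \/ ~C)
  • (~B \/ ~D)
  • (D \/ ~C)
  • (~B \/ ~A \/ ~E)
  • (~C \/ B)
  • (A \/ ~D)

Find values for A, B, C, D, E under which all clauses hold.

A=F, B=F, C=F, D=F, E=T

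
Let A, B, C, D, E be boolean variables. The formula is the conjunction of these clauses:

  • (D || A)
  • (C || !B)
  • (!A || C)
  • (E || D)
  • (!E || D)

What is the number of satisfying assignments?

Case analysis on D and A:
  D=1, A=1: remaining (B,C,E) ∈ {(0,1,0); (0,1,1); (1,1,0); (1,1,1)} — 4.
  D=1, A=0: E free; 3 ways for (B,C) × 2^1 = 6.
  D=0, A=1: a clause becomes empty — 0.
  D=0, A=0: a clause becomes empty — 0.
Total: 4 + 6 + 0 + 0 = 10.

10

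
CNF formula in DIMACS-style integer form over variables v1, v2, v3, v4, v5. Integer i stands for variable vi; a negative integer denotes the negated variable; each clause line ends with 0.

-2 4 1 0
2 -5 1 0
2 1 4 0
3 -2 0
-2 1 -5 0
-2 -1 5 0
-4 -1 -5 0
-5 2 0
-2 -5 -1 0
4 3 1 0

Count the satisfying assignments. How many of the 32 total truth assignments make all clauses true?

The models are:
  v1=0 v2=0 v3=0 v4=1 v5=0
  v1=0 v2=0 v3=1 v4=1 v5=0
  v1=0 v2=1 v3=1 v4=1 v5=0
  v1=1 v2=0 v3=0 v4=0 v5=0
  v1=1 v2=0 v3=0 v4=1 v5=0
  v1=1 v2=0 v3=1 v4=0 v5=0
  v1=1 v2=0 v3=1 v4=1 v5=0
Count: 7.

7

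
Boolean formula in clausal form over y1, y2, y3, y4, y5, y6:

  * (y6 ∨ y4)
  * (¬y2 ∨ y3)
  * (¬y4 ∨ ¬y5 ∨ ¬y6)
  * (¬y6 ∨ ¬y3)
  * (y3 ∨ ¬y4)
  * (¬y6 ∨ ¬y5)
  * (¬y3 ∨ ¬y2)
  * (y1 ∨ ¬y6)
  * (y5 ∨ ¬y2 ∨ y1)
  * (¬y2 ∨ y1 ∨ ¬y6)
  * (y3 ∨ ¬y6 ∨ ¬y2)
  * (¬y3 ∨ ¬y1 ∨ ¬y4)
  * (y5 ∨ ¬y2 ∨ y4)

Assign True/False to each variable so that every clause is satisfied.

y1=False, y2=False, y3=True, y4=True, y5=False, y6=False

Pure literal: y2 appears only negated; assign y2 = False.
Try y1 = False.
  then y6 is forced to False.
  then y4 is forced to True.
  then y3 is forced to True.
y5 is now unconstrained; take y5 = False.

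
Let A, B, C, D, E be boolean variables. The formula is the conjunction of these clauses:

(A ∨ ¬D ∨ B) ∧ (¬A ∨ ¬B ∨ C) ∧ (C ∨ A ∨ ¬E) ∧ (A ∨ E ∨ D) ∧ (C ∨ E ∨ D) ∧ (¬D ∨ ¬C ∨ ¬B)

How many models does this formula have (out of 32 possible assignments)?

Case analysis on A and C:
  A=T, C=T: E free; 3 ways for (B,D) × 2^1 = 6.
  A=T, C=F: remaining (B,D,E) ∈ {(F,F,T); (F,T,F); (F,T,T)} — 3.
  A=F, C=T: remaining (B,D,E) ∈ {(F,F,T); (T,F,T)} — 2.
  A=F, C=F: remaining (B,D,E) ∈ {(T,T,F)} — 1.
Total: 6 + 3 + 2 + 1 = 12.

12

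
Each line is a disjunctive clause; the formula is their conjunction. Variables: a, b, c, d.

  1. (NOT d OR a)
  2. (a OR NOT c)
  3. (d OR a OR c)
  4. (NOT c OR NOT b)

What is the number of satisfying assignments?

6

The models are:
  a=T b=F c=F d=F
  a=T b=F c=F d=T
  a=T b=F c=T d=F
  a=T b=F c=T d=T
  a=T b=T c=F d=F
  a=T b=T c=F d=T
Count: 6.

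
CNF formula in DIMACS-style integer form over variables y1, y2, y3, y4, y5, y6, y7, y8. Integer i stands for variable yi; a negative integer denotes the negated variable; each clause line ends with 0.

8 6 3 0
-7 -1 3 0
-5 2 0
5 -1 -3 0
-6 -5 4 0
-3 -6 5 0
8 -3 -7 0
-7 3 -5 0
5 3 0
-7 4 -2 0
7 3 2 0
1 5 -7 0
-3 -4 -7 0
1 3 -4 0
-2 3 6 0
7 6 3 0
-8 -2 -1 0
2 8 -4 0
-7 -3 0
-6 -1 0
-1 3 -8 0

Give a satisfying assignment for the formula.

y1=F  y2=T  y3=T  y4=F  y5=F  y6=F  y7=F  y8=F

Try y1 = False.
Branch on y2: take y2 = True.
The remaining clauses are satisfied by y3 = True, y4 = False, y5 = False, y6 = False, y7 = False, y8 = False.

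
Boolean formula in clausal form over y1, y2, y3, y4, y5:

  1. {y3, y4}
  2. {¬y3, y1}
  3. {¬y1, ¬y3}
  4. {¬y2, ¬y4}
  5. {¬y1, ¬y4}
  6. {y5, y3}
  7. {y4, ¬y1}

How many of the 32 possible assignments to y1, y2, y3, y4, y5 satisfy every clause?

1

Satisfying assignments:
  y1=F y2=F y3=F y4=T y5=T
Count: 1.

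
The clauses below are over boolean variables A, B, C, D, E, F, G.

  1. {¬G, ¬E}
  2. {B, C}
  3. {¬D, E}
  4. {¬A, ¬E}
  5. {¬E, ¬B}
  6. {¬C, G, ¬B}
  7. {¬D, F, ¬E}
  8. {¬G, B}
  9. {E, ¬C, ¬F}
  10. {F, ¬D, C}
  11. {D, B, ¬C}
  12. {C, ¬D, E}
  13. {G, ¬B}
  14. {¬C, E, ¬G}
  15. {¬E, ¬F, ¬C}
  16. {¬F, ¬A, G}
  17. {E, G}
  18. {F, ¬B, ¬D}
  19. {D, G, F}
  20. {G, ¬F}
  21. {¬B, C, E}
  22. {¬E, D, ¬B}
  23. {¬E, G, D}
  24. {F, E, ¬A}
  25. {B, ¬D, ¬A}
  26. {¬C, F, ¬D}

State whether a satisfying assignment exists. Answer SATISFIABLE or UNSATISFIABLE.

UNSATISFIABLE

E = True:
  propagation gives G=False, A=False, B=False, C=True; an empty clause results — contradiction.
E = False:
  propagation gives D=False, G=True, B=True, C=False; an empty clause results — contradiction.
Every branch closes, so no satisfying assignment exists.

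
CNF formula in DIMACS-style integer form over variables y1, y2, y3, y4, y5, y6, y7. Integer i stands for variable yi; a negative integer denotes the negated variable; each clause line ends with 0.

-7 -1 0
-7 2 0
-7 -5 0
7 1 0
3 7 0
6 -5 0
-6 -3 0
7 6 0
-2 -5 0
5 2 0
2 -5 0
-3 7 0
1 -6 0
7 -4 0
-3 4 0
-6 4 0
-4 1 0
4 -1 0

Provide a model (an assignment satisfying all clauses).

y1 = False, y2 = True, y3 = False, y4 = False, y5 = False, y6 = False, y7 = True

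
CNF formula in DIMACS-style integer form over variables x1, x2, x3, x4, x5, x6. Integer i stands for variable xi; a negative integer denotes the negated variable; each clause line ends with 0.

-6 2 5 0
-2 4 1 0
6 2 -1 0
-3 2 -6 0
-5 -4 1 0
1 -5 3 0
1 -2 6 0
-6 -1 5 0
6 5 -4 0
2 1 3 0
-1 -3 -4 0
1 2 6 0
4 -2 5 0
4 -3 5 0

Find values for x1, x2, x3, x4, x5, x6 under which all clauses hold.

x1=F  x2=T  x3=F  x4=T  x5=F  x6=T

Try x1 = False.
Set x2 = True and propagate.
  then x4 is forced to True.
  then x5 is forced to False.
  then x6 is forced to True.
x3 is now unconstrained; take x3 = False.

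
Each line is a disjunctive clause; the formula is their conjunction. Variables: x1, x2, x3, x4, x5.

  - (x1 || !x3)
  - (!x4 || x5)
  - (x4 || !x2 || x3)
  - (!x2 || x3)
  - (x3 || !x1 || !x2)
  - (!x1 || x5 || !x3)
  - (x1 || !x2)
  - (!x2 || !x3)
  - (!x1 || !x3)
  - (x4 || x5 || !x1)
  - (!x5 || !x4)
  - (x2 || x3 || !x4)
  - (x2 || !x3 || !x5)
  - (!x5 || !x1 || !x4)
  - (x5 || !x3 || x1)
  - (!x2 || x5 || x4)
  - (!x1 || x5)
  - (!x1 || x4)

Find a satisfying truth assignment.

x1=F, x2=F, x3=F, x4=F, x5=F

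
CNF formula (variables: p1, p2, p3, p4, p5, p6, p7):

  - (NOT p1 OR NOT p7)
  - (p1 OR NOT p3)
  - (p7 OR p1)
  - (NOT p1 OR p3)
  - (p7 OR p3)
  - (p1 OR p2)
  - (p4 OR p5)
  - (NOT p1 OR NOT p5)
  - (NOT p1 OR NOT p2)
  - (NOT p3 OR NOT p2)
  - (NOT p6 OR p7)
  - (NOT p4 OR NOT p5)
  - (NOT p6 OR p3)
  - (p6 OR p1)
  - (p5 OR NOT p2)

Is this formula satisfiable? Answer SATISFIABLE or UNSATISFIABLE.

Branch on p1: take p1 = True.
  then p7 is forced to False.
  then p3 is forced to True.
  then p5 is forced to False.
  then p4 is forced to True.
  then p2 is forced to False.
  then p6 is forced to False.
So p1=1, p2=0, p3=1, p4=1, p5=0, p6=0, p7=0 is a satisfying assignment.

SATISFIABLE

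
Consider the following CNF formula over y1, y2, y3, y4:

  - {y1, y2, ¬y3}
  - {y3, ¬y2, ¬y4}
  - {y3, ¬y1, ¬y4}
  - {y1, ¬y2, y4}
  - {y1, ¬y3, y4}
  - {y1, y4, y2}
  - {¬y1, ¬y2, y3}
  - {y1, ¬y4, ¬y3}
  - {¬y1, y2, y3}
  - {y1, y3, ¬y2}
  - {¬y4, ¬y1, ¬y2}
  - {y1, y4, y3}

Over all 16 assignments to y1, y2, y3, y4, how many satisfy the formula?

4

The models are:
  y1=F y2=F y3=F y4=T
  y1=T y2=F y3=T y4=F
  y1=T y2=F y3=T y4=T
  y1=T y2=T y3=T y4=F
That's 4 in total.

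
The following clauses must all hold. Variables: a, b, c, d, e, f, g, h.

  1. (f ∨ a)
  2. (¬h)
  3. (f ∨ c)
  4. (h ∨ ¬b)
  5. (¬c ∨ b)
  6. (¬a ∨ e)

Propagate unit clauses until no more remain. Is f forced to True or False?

(¬h) stands alone — h = False.
From (¬b ∨ h) and h = False: b = False.
(¬c ∨ b) with b = False leaves only ¬c, so c = False.
From (f ∨ c) and c = False: f = True.

True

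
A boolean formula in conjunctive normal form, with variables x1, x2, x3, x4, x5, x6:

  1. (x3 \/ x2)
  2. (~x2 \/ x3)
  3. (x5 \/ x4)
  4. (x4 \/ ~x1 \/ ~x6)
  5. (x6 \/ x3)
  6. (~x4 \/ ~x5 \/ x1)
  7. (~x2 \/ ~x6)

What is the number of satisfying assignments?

14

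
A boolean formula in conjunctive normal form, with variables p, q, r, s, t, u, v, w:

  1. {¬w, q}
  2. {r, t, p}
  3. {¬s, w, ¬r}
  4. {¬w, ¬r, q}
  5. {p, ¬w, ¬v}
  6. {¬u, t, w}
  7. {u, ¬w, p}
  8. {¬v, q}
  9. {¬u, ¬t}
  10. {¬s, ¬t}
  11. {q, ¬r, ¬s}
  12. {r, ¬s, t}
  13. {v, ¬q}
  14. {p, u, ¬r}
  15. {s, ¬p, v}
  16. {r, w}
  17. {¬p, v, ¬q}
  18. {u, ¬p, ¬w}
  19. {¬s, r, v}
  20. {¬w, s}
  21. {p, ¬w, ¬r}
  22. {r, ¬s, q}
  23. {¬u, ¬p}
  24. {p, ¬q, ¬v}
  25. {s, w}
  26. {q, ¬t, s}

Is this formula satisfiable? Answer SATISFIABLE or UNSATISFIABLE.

UNSATISFIABLE

w = True:
  propagation gives q=True, v=True, p=True, u=True; an empty clause results — contradiction.
w = False:
  propagation gives r=True, s=False; an empty clause results — contradiction.
Every branch closes, so no satisfying assignment exists.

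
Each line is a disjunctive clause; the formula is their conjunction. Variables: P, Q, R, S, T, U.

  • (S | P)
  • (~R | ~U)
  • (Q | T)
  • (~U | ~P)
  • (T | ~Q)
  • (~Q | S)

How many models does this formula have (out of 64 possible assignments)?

Case analysis on Q and P:
  Q=1, P=1: remaining (R,S,T,U) ∈ {(0,1,1,0); (1,1,1,0)} — 2.
  Q=1, P=0: remaining (R,S,T,U) ∈ {(0,1,1,0); (0,1,1,1); (1,1,1,0)} — 3.
  Q=0, P=1: remaining (R,S,T,U) ∈ {(0,0,1,0); (0,1,1,0); (1,0,1,0); (1,1,1,0)} — 4.
  Q=0, P=0: remaining (R,S,T,U) ∈ {(0,1,1,0); (0,1,1,1); (1,1,1,0)} — 3.
Total: 2 + 3 + 4 + 3 = 12.

12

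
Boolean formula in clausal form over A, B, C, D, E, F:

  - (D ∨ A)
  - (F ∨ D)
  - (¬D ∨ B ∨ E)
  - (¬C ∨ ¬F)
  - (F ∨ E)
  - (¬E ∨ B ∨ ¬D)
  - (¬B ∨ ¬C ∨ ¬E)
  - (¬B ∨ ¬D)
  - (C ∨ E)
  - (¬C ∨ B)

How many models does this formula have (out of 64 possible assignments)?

2

The models are:
  A=1 B=0 C=0 D=0 E=1 F=1
  A=1 B=1 C=0 D=0 E=1 F=1
Count: 2.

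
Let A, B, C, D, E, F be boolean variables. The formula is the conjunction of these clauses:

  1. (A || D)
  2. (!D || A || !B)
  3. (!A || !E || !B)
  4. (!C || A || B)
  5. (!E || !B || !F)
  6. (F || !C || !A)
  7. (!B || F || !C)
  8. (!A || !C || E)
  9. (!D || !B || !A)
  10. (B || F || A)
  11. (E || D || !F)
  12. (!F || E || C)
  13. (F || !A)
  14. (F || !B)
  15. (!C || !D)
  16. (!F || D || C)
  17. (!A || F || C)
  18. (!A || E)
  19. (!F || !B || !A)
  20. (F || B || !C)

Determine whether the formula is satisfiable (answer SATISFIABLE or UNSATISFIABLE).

Branch on A: take A = True.
  then F is forced to True.
  then E is forced to True.
  then B is forced to False.
For the remaining variables, C = True, D = False works.
So A = True  B = False  C = True  D = False  E = True  F = True is a satisfying assignment.

SATISFIABLE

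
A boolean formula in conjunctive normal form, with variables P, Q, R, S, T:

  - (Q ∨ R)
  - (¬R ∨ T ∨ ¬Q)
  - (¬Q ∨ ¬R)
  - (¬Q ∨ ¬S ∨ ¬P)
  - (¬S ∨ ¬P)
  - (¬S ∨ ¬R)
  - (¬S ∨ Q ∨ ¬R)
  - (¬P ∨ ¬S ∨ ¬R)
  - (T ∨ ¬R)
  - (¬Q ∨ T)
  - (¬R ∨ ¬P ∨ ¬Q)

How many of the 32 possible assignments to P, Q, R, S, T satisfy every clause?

Satisfying assignments:
  P=F Q=F R=T S=F T=T
  P=F Q=T R=F S=F T=T
  P=F Q=T R=F S=T T=T
  P=T Q=F R=T S=F T=T
  P=T Q=T R=F S=F T=T
That's 5 in total.

5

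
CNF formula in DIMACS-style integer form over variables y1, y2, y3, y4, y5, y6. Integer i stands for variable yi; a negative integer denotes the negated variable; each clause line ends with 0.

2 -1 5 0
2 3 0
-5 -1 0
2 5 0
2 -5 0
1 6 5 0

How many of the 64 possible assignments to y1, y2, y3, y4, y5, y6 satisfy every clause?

20

Split on y5, then y2.
  y5=1, y2=1: forces y1=0; y3, y4, y6 free → 2^3 = 8.
  y5=1, y2=0: a clause becomes empty — 0.
  y5=0, y2=1: y3, y4 free; 3 ways for (y1,y6) × 2^2 = 12.
  y5=0, y2=0: a clause becomes empty — 0.
Total: 8 + 0 + 12 + 0 = 20.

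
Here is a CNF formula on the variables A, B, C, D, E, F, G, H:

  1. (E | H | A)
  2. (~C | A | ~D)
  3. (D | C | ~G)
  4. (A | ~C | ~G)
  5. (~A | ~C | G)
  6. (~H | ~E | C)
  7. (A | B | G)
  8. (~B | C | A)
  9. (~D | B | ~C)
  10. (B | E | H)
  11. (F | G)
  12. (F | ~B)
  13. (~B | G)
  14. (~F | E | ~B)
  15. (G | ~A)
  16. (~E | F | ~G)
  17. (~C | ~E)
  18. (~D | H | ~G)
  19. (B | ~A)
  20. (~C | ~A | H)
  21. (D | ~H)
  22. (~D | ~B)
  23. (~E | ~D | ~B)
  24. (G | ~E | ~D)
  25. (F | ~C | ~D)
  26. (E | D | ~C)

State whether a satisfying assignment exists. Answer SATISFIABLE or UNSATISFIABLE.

SATISFIABLE

Try A = False.
For the remaining variables, B = False, C = False, D = True, E = False, F = True, G = True, H = True works.
Every clause has at least one true literal under this assignment.
So A = False, B = False, C = False, D = True, E = False, F = True, G = True, H = True is a satisfying assignment.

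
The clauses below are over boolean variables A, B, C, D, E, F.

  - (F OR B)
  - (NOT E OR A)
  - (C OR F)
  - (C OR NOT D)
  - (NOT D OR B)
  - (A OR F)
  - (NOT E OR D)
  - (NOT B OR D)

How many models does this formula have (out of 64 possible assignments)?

9

Case analysis on D and B:
  D=T, B=T: 5 of the 16 assignments to (A,C,E,F) work.
  D=T, B=F: a clause becomes empty — 0.
  D=F, B=T: a clause becomes empty — 0.
  D=F, B=F: remaining (A,C,E,F) ∈ {(F,F,F,T); (F,T,F,T); (T,F,F,T); (T,T,F,T)} — 4.
Total: 5 + 0 + 0 + 4 = 9.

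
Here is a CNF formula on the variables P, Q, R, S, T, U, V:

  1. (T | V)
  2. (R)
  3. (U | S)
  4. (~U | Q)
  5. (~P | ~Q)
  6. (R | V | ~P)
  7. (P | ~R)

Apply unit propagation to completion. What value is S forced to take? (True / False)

True

(R) is a unit clause: R = True.
In (~R | P), ~R is now false; P must hold, so P = True.
From (~P | ~Q) and P = True: Q = False.
From (Q | ~U) and Q = False: U = False.
From (S | U) and U = False: S = True.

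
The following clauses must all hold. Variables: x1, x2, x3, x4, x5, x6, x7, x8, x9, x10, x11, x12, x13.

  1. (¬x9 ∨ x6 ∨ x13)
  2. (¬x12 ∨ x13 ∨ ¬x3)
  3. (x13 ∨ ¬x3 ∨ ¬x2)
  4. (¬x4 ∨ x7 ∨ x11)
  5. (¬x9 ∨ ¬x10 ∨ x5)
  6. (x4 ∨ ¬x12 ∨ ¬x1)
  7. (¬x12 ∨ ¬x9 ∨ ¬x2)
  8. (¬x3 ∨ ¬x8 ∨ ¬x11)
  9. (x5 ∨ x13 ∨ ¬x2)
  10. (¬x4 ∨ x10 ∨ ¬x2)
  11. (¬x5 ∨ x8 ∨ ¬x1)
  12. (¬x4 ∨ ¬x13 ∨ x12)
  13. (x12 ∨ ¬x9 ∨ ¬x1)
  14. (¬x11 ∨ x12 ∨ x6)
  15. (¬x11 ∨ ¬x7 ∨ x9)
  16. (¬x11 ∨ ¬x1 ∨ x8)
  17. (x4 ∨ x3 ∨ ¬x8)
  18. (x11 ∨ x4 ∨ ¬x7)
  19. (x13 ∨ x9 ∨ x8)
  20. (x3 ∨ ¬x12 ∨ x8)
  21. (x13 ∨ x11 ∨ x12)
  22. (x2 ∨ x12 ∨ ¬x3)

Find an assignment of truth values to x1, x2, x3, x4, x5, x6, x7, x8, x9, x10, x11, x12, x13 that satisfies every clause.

x1=0, x2=0, x3=0, x4=1, x5=1, x6=0, x7=0, x8=1, x9=1, x10=0, x11=1, x12=1, x13=1

x1 occurs only negated in the remaining clauses — set x1 = False.
Branch on x2: take x2 = False.
The remaining clauses are satisfied by x3 = False, x4 = True, x5 = True, x6 = False, x7 = False, x8 = True, x9 = True, x10 = False, x11 = True, x12 = True, x13 = True.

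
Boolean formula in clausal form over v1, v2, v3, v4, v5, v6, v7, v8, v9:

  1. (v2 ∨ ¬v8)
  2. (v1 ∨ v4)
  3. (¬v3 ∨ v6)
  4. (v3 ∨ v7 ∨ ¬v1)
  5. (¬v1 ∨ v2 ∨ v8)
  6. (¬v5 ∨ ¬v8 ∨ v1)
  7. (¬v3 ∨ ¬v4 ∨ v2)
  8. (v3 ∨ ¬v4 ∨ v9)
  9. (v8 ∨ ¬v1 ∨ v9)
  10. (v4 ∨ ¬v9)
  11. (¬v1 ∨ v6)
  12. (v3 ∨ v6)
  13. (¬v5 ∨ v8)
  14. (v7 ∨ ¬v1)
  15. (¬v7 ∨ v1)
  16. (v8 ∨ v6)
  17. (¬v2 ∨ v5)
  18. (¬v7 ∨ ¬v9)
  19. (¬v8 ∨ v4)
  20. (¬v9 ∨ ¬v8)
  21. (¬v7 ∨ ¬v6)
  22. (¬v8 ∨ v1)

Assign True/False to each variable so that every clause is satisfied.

v1=False, v2=False, v3=False, v4=True, v5=False, v6=True, v7=False, v8=False, v9=True

Set v1 = False and propagate.
  then v4 is forced to True.
  then v7 is forced to False.
  then v8 is forced to False.
  then v5 is forced to False.
  then v6 is forced to True.
  then v2 is forced to False.
  then v3 is forced to False.
  then v9 is forced to True.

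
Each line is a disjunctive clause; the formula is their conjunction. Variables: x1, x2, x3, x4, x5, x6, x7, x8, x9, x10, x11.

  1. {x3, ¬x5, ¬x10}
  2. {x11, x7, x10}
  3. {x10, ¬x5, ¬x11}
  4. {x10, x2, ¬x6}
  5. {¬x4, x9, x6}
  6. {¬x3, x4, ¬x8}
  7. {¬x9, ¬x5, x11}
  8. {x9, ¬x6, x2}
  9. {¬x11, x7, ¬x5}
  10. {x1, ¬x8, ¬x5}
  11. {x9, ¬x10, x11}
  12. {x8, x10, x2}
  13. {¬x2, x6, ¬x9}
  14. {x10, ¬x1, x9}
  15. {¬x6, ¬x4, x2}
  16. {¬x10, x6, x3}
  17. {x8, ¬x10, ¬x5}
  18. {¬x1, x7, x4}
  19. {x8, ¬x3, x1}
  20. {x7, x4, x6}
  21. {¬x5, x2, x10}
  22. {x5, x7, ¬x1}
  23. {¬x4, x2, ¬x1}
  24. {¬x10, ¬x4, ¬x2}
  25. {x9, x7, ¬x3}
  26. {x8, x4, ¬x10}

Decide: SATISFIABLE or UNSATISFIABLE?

SATISFIABLE

Try x1 = False.
Set x2 = True and propagate.
The remaining clauses are satisfied by x3 = False, x4 = False, x5 = False, x6 = True, x7 = False, x8 = False, x9 = False, x10 = False, x11 = True.
Every clause has at least one true literal under this assignment.
So x1 = F, x2 = T, x3 = F, x4 = F, x5 = F, x6 = T, x7 = F, x8 = F, x9 = F, x10 = F, x11 = T is a satisfying assignment.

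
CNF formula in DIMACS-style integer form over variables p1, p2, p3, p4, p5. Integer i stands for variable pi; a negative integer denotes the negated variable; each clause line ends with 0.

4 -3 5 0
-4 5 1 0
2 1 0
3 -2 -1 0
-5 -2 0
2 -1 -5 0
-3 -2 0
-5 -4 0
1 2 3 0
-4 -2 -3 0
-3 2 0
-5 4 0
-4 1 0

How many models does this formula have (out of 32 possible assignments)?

3

The models are:
  p1=0 p2=1 p3=0 p4=0 p5=0
  p1=1 p2=0 p3=0 p4=0 p5=0
  p1=1 p2=0 p3=0 p4=1 p5=0
Count: 3.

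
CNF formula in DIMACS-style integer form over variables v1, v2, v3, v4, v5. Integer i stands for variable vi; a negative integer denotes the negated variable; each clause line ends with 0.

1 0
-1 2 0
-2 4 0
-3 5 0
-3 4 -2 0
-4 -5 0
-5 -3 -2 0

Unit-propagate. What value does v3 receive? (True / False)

False

(v1) stands alone — v1 = True.
(¬v1 ∨ v2): since v1 = True, the clause reduces to (v2). v2 = True.
In (v4 ∨ ¬v2), ¬v2 is now false; v4 must hold, so v4 = True.
In (¬v5 ∨ ¬v4), ¬v4 is now false; ¬v5 must hold, so v5 = False.
In (v5 ∨ ¬v3), v5 is now false; ¬v3 must hold, so v3 = False.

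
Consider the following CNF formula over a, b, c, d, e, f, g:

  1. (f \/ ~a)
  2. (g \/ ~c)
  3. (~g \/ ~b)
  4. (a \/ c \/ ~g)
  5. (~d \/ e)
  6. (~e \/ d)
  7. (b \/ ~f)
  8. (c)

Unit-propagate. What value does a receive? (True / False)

(c) stands alone — c = True.
(~c \/ g) with c = True leaves only g, so g = True.
(~b \/ ~g): since g = True, the clause reduces to (~b). b = False.
(b \/ ~f) with b = False leaves only ~f, so f = False.
(~a \/ f) with f = False leaves only ~a, so a = False.

False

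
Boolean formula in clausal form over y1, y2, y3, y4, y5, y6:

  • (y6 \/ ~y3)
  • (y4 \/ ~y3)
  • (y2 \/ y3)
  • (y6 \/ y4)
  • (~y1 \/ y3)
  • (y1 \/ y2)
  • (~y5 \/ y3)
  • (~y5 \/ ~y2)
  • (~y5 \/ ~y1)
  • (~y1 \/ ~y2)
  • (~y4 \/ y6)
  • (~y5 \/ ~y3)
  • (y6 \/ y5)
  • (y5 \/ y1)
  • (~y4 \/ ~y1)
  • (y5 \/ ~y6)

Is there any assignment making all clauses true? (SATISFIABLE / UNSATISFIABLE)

UNSATISFIABLE

y5 = True:
  propagation gives y3=True; an empty clause results — contradiction.
y5 = False:
  propagation gives y6=True; an empty clause results — contradiction.
Every branch closes, so no satisfying assignment exists.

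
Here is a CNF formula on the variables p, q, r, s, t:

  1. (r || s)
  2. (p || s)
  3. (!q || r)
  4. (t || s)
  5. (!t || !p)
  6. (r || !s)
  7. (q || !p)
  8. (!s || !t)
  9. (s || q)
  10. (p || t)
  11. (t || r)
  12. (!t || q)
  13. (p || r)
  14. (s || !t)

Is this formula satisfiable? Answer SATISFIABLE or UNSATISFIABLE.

SATISFIABLE

Pure literal: r appears only positively; assign r = True.
Branch on p: take p = True.
  then t is forced to False.
  then s is forced to True.
  then q is forced to True.
Every clause has at least one true literal under this assignment.
So p=True, q=True, r=True, s=True, t=False is a satisfying assignment.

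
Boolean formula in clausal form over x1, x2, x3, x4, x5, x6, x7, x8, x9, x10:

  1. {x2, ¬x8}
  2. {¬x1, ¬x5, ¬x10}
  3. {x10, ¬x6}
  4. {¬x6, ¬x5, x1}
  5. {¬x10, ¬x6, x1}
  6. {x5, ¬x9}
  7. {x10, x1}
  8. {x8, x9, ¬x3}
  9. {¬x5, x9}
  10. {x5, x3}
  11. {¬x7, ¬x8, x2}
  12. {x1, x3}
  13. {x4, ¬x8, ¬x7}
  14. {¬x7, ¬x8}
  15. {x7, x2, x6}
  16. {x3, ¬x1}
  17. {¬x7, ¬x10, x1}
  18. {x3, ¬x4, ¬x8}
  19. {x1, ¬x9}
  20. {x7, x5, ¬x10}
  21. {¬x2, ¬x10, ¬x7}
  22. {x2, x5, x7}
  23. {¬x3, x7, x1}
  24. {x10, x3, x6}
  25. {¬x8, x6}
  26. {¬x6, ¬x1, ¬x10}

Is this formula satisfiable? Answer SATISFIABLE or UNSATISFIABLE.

SATISFIABLE

Set x1 = True and propagate.
  then x3 is forced to True.
Try x2 = False.
  then x8 is forced to False.
  then x9 is forced to True.
  then x5 is forced to True.
  then x10 is forced to False.
  then x6 is forced to False.
  then x7 is forced to True.
x4 is now unconstrained; take x4 = False.
So x1=True  x2=False  x3=True  x4=False  x5=True  x6=False  x7=True  x8=False  x9=True  x10=False is a satisfying assignment.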